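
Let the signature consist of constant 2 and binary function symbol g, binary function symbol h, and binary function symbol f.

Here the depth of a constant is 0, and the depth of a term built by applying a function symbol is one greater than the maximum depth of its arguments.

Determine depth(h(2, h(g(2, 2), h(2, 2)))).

depth(g(2, 2)) = 1 + max(0, 0) = 1
depth(h(2, 2)) = 1 + max(0, 0) = 1
depth(h(g(2, 2), h(2, 2))) = 1 + max(1, 1) = 2
depth(h(2, h(g(2, 2), h(2, 2)))) = 1 + max(0, 2) = 3

3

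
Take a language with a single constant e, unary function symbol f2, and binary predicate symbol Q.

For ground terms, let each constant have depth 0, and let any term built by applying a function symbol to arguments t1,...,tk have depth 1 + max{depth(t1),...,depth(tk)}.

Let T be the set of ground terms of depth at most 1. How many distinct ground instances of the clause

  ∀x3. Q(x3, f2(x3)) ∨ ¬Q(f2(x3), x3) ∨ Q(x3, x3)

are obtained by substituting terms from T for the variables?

2

Ground terms of depth ≤ 1:
  Let N_k = |{terms of depth ≤ k}|. Then N_0 = 1 and N_k = 1 + N_{k-1} for k ≥ 1 (one summand per function symbol, arity giving the exponent).
  N_0 = 1
  N_1 = 1 + 1 = 2
  Explicitly: e, f2(e).
So there are 2 ground terms available for substitution.
The clause has 1 distinct variable (x3), which appears in the body. In the free term algebra distinct substitutions yield syntactically distinct ground instances.
Number of ground instances = 2.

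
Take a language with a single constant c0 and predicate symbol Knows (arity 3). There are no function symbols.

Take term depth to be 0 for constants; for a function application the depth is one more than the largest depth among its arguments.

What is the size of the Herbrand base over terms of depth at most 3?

First count ground terms of depth ≤ 3.
With no function symbols every ground term is a constant, so there is exactly 1 ground term at every depth bound.
N_0 = 1
N_1 = 1
N_2 = 1
N_3 = 1
So |H| = 1.
Each predicate of arity r yields |H|^r ground atoms (one per choice of an r-tuple from H):
  Knows: 1^3 = 1
Total ground atoms: 1.

1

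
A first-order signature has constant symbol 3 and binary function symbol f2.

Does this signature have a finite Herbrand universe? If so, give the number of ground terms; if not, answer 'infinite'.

infinite

The signature has at least one function symbol (f2, arity 2) and at least one constant (3).
Iterating f2 gives infinitely many distinct ground terms: 3, f2(3, 3), f2(f2(3, 3), f2(3, 3)), ...
So the Herbrand universe is infinite.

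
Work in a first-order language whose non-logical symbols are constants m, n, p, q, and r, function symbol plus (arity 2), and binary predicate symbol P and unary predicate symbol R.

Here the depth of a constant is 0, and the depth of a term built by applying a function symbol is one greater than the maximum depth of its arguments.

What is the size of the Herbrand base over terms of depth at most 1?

First count ground terms of depth ≤ 1.
Write N_k for the number of ground terms of depth ≤ k. A term of depth ≤ k is either a constant or a function symbol applied to arguments of depth ≤ k−1, so N_k = 5 + N_{k-1}^2.
N_0 = 5
N_1 = 5 + 5^2 = 30
So |H| = 30.
For each predicate symbol, the number of ground atoms is |H| raised to its arity; summing:
  P: 30^2 = 900;  R: 30
Total ground atoms: 900 + 30 = 930.

930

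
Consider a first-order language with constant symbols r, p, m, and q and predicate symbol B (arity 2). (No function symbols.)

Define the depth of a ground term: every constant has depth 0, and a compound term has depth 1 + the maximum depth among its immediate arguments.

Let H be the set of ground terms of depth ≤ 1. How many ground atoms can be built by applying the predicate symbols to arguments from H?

16

First count ground terms of depth ≤ 1.
With no function symbols every ground term is a constant, so there are exactly 4 ground terms at every depth bound.
N_0 = 4
N_1 = 4
Explicitly: r, p, m, q.
So |H| = 4.
Ground atoms are formed by filling each argument slot of a predicate with a term from H, so an r-ary predicate gives |H|^r atoms:
  B: 4^2 = 16
Total ground atoms: 16.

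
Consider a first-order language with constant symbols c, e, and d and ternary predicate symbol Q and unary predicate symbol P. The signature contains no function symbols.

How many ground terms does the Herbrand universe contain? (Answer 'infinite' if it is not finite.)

3

There are no function symbols, so every ground term is one of the 3 constants.
The Herbrand universe is {c, e, d}, which is finite with 3 elements.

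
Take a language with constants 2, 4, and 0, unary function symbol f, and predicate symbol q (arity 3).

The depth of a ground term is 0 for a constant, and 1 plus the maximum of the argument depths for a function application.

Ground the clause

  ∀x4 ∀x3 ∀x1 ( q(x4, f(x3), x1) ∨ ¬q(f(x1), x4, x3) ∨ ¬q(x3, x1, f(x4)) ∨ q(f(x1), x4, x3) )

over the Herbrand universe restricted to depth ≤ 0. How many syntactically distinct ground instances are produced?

Ground terms of depth ≤ 0:
  Write N_k for the number of ground terms of depth ≤ k. A term of depth ≤ k is either a constant or a function symbol applied to arguments of depth ≤ k−1, so N_k = 3 + N_{k-1}.
  N_0 = 3
So there are 3 ground terms available for substitution.
There are 3 variables to instantiate (x4, x3, x1), each occurring in at least one literal, so different choices give different ground instances.
Number of ground instances = 3^3 = 27.

27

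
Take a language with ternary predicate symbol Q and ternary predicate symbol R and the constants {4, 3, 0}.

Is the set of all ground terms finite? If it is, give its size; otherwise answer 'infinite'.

There are no function symbols, so every ground term is one of the 3 constants.
The Herbrand universe is {4, 3, 0}, which is finite with 3 elements.

3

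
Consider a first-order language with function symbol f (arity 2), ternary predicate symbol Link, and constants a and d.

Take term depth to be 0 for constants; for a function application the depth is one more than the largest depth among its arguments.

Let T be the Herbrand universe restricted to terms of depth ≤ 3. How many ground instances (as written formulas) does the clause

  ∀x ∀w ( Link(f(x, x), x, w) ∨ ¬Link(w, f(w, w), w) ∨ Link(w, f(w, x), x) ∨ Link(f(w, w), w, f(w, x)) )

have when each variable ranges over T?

Ground terms of depth ≤ 3:
  Let N_k = |{terms of depth ≤ k}|. Then N_0 = 2 and N_k = 2 + N_{k-1}^2 for k ≥ 1 (one summand per function symbol, arity giving the exponent).
  N_0 = 2
  N_1 = 2 + 2^2 = 6
  N_2 = 2 + 6^2 = 38
  N_3 = 2 + 38^2 = 1446
So there are 1446 ground terms available for substitution.
The body mentions every one of the 2 quantified variables; since ground terms form a free algebra, no two substitutions collapse to the same formula.
Number of ground instances = 1446^2 = 2090916.

2090916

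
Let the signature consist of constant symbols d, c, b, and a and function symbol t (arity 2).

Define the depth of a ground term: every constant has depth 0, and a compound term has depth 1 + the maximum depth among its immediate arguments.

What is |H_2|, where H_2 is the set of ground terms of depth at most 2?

If N_k denotes the number of depth-≤k ground terms, the 4 constants give N_0 = 4, and each function symbol of arity r contributes N_{k-1}^r new terms at level k: N_k = 4 + N_{k-1}^2.
N_0 = 4
N_1 = 4 + 4^2 = 20
N_2 = 4 + 20^2 = 404

404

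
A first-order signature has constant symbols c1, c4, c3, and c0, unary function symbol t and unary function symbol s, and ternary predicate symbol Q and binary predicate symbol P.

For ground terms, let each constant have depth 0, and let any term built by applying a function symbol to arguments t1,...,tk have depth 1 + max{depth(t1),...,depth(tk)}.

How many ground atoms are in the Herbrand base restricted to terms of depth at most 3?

First count ground terms of depth ≤ 3.
Let N_k = |{terms of depth ≤ k}|. Then N_0 = 4 and N_k = 4 + N_{k-1} + N_{k-1} for k ≥ 1 (one summand per function symbol, arity giving the exponent).
N_0 = 4
N_1 = 4 + 4 + 4 = 12
N_2 = 4 + 12 + 12 = 28
N_3 = 4 + 28 + 28 = 60
So |H| = 60.
Ground atoms are formed by filling each argument slot of a predicate with a term from H, so an r-ary predicate gives |H|^r atoms:
  Q: 60^3 = 216000;  P: 60^2 = 3600
Total ground atoms: 216000 + 3600 = 219600.

219600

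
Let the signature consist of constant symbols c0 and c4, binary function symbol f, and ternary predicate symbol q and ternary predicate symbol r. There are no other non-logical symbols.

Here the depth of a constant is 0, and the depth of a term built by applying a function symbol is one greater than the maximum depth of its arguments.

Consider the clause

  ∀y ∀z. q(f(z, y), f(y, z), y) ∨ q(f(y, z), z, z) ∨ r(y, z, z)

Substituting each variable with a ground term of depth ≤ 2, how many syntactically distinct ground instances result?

Ground terms of depth ≤ 2:
  Write N_k for the number of ground terms of depth ≤ k. A term of depth ≤ k is either a constant or a function symbol applied to arguments of depth ≤ k−1, so N_k = 2 + N_{k-1}^2.
  N_0 = 2
  N_1 = 2 + 2^2 = 6
  N_2 = 2 + 6^2 = 38
So there are 38 ground terms available for substitution.
Each of y, z ranges independently over the available ground terms, and distinct assignments produce distinct instances.
Number of ground instances = 38^2 = 1444.

1444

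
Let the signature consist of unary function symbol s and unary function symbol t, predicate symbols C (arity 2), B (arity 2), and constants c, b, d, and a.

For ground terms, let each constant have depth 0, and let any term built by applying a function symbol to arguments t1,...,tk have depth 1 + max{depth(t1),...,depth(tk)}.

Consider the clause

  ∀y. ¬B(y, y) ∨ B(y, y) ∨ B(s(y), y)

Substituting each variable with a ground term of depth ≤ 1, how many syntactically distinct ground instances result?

12

Ground terms of depth ≤ 1:
  Let N_k count ground terms of depth at most k. Each non-constant term of depth ≤ k is some function symbol applied to depth-≤(k−1) arguments, giving N_k = 4 + N_{k-1} + N_{k-1}.
  N_0 = 4
  N_1 = 4 + 4 + 4 = 12
So there are 12 ground terms available for substitution.
The variable y ranges independently over the available ground terms, and distinct assignments produce distinct instances.
Number of ground instances = 12.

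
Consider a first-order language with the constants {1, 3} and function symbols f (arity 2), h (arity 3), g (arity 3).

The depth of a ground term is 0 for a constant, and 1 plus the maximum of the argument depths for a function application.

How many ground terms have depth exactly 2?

Count level by level. With function symbols f/2, h/3, g/3, the terms of depth ≤ k are the 2 constants together with each function applied to depth-≤(k−1) tuples, so N_k = 2 + N_{k-1}^2 + N_{k-1}^3 + N_{k-1}^3.
N_0 = 2
N_1 = 2 + 2^2 + 2^3 + 2^3 = 22
N_2 = 2 + 22^2 + 22^3 + 22^3 = 21782
Terms of depth exactly 2: N_2 − N_1 = 21782 − 22 = 21760.

21760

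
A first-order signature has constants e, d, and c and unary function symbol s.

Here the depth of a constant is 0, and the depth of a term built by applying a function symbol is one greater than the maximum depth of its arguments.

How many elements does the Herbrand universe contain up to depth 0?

3

Let N_k count ground terms of depth at most k. Each non-constant term of depth ≤ k is some function symbol applied to depth-≤(k−1) arguments, giving N_k = 3 + N_{k-1}.
N_0 = 3
Explicitly: e, d, c.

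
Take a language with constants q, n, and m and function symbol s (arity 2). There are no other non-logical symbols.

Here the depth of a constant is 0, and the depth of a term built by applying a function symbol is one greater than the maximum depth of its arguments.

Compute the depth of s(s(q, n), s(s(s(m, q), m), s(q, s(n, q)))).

4

depth(s(q, n)) = 1 + max(0, 0) = 1
depth(s(m, q)) = 1 + max(0, 0) = 1
depth(s(s(m, q), m)) = 1 + max(1, 0) = 2
depth(s(n, q)) = 1 + max(0, 0) = 1
depth(s(q, s(n, q))) = 1 + max(0, 1) = 2
depth(s(s(s(m, q), m), s(q, s(n, q)))) = 1 + max(2, 2) = 3
depth(s(s(q, n), s(s(s(m, q), m), s(q, s(n, q))))) = 1 + max(1, 3) = 4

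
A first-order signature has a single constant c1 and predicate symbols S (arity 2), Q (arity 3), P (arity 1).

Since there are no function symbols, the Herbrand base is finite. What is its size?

3

With no function symbols, the Herbrand universe is just the 1 constant.
Ground atoms per predicate: S: 1^2 = 1, Q: 1^3 = 1, P: 1.
Herbrand base size = 1 + 1 + 1 = 3.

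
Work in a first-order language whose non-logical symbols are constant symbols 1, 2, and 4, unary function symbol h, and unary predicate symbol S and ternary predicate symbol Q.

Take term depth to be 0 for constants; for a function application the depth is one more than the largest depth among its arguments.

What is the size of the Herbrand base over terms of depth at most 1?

First count ground terms of depth ≤ 1.
Let N_k count ground terms of depth at most k. Each non-constant term of depth ≤ k is some function symbol applied to depth-≤(k−1) arguments, giving N_k = 3 + N_{k-1}.
N_0 = 3
N_1 = 3 + 3 = 6
Explicitly: 1, 2, 4, h(1), h(2), h(4).
So |H| = 6.
Ground atoms are formed by filling each argument slot of a predicate with a term from H, so an r-ary predicate gives |H|^r atoms:
  S: 6;  Q: 6^3 = 216
Total ground atoms: 6 + 216 = 222.

222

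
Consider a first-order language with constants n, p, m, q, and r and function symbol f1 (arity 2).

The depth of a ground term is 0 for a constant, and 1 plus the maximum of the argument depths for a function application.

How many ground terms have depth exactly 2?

Let N_k count ground terms of depth at most k. Each non-constant term of depth ≤ k is some function symbol applied to depth-≤(k−1) arguments, giving N_k = 5 + N_{k-1}^2.
N_0 = 5
N_1 = 5 + 5^2 = 30
N_2 = 5 + 30^2 = 905
Terms of depth exactly 2: N_2 − N_1 = 905 − 30 = 875.

875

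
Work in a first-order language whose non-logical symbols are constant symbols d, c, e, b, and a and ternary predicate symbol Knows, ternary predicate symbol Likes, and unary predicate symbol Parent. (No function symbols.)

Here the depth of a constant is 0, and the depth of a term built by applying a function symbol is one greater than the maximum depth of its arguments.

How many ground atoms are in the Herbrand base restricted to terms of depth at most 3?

First count ground terms of depth ≤ 3.
With no function symbols every ground term is a constant, so there are exactly 5 ground terms at every depth bound.
N_0 = 5
N_1 = 5
N_2 = 5
N_3 = 5
So |H| = 5.
Ground atoms are formed by filling each argument slot of a predicate with a term from H, so an r-ary predicate gives |H|^r atoms:
  Knows: 5^3 = 125;  Likes: 5^3 = 125;  Parent: 5
Total ground atoms: 125 + 125 + 5 = 255.

255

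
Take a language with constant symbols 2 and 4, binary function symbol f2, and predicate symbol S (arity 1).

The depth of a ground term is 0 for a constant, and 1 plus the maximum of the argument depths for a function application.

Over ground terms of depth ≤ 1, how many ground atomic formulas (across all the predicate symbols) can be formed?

First count ground terms of depth ≤ 1.
Let N_k = |{terms of depth ≤ k}|. Then N_0 = 2 and N_k = 2 + N_{k-1}^2 for k ≥ 1 (one summand per function symbol, arity giving the exponent).
N_0 = 2
N_1 = 2 + 2^2 = 6
So |H| = 6.
For each predicate symbol, the number of ground atoms is |H| raised to its arity; summing:
  S: 6
Total ground atoms: 6.

6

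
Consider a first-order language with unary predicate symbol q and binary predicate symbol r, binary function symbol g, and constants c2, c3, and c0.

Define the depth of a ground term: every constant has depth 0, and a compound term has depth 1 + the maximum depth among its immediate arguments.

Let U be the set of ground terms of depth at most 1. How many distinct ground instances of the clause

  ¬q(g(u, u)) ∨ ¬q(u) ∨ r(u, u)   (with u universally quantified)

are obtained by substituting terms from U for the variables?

Ground terms of depth ≤ 1:
  Let N_k = |{terms of depth ≤ k}|. Then N_0 = 3 and N_k = 3 + N_{k-1}^2 for k ≥ 1 (one summand per function symbol, arity giving the exponent).
  N_0 = 3
  N_1 = 3 + 3^2 = 12
So there are 12 ground terms available for substitution.
The body mentions the single quantified variable u; since ground terms form a free algebra, no two substitutions collapse to the same formula.
Number of ground instances = 12.

12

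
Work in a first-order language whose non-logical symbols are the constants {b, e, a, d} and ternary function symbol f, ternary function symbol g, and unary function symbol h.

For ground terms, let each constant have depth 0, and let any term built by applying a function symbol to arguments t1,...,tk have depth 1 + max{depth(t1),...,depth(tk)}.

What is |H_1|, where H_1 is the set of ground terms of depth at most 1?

Let N_k count ground terms of depth at most k. Each non-constant term of depth ≤ k is some function symbol applied to depth-≤(k−1) arguments, giving N_k = 4 + N_{k-1}^3 + N_{k-1}^3 + N_{k-1}.
N_0 = 4
N_1 = 4 + 4^3 + 4^3 + 4 = 136

136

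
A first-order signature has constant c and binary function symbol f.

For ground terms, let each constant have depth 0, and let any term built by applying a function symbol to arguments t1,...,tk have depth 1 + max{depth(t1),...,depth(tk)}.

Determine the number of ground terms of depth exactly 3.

Count level by level. With function symbols f/2, the terms of depth ≤ k are the 1 constant together with each function applied to depth-≤(k−1) tuples, so N_k = 1 + N_{k-1}^2.
N_0 = 1
N_1 = 1 + 1^2 = 2
N_2 = 1 + 2^2 = 5
N_3 = 1 + 5^2 = 26
Terms of depth exactly 3: N_3 − N_2 = 26 − 5 = 21.

21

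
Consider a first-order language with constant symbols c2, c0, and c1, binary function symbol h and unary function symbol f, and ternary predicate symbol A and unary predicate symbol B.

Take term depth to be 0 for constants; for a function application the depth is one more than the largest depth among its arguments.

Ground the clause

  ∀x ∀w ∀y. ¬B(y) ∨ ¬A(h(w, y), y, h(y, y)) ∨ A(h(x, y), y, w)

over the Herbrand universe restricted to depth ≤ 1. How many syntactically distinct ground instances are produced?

Ground terms of depth ≤ 1:
  If N_k denotes the number of depth-≤k ground terms, the 3 constants give N_0 = 3, and each function symbol of arity r contributes N_{k-1}^r new terms at level k: N_k = 3 + N_{k-1}^2 + N_{k-1}.
  N_0 = 3
  N_1 = 3 + 3^2 + 3 = 15
So there are 15 ground terms available for substitution.
The body mentions every one of the 3 quantified variables; since ground terms form a free algebra, no two substitutions collapse to the same formula.
Number of ground instances = 15^3 = 3375.

3375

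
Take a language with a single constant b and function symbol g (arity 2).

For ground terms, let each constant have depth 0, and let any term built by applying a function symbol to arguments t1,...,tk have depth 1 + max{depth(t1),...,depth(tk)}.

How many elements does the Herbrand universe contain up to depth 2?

5

If N_k denotes the number of depth-≤k ground terms, the 1 constant gives N_0 = 1, and each function symbol of arity r contributes N_{k-1}^r new terms at level k: N_k = 1 + N_{k-1}^2.
N_0 = 1
N_1 = 1 + 1^2 = 2
N_2 = 1 + 2^2 = 5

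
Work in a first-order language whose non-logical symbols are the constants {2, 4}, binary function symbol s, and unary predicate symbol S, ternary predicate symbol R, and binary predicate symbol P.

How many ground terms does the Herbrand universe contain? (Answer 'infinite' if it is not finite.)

The signature has at least one function symbol (s, arity 2) and at least one constant (2).
Iterating s gives infinitely many distinct ground terms: 2, s(2, 2), s(s(2, 2), s(2, 2)), ...
So the Herbrand universe is infinite.

infinite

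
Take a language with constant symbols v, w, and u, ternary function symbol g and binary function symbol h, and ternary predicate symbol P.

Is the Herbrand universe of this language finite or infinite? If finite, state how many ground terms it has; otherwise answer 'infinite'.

The signature has at least one function symbol (g, arity 3) and at least one constant (v).
Iterating g gives infinitely many distinct ground terms: v, g(v, v, v), g(g(v, v, v), g(v, v, v), g(v, v, v)), ...
So the Herbrand universe is infinite.

infinite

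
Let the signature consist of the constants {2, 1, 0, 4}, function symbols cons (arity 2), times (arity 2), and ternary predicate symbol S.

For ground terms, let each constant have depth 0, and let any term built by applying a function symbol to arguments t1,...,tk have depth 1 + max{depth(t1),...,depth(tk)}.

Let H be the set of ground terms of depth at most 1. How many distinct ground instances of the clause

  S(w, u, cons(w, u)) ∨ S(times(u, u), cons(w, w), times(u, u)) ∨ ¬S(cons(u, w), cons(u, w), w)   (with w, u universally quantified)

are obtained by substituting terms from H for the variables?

Ground terms of depth ≤ 1:
  Write N_k for the number of ground terms of depth ≤ k. A term of depth ≤ k is either a constant or a function symbol applied to arguments of depth ≤ k−1, so N_k = 4 + N_{k-1}^2 + N_{k-1}^2.
  N_0 = 4
  N_1 = 4 + 4^2 + 4^2 = 36
So there are 36 ground terms available for substitution.
Each of w, u ranges independently over the available ground terms, and distinct assignments produce distinct instances.
Number of ground instances = 36^2 = 1296.

1296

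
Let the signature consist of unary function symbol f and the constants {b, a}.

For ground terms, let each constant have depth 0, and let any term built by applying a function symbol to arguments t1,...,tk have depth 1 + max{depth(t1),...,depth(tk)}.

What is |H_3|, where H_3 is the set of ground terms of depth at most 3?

Let N_k count ground terms of depth at most k. Each non-constant term of depth ≤ k is some function symbol applied to depth-≤(k−1) arguments, giving N_k = 2 + N_{k-1}.
N_0 = 2
N_1 = 2 + 2 = 4
N_2 = 2 + 4 = 6
N_3 = 2 + 6 = 8
Explicitly: b, a, f(b), f(a), f(f(b)), f(f(a)), f(f(f(b))), f(f(f(a))).

8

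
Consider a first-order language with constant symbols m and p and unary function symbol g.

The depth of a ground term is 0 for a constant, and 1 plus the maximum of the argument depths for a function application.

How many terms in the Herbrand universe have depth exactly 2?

Count level by level. With function symbols g/1, the terms of depth ≤ k are the 2 constants together with each function applied to depth-≤(k−1) tuples, so N_k = 2 + N_{k-1}.
N_0 = 2
N_1 = 2 + 2 = 4
N_2 = 2 + 4 = 6
Terms of depth exactly 2: N_2 − N_1 = 6 − 4 = 2.

2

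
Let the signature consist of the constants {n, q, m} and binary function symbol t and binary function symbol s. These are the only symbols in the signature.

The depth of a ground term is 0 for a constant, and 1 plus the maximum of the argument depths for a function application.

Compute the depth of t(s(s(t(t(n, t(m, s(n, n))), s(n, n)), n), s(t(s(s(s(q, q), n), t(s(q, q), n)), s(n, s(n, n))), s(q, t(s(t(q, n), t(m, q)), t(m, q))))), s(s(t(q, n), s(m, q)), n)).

7

depth(s(n, n)) = 1 + max(0, 0) = 1
depth(t(m, s(n, n))) = 1 + max(0, 1) = 2
depth(t(n, t(m, s(n, n)))) = 1 + max(0, 2) = 3
depth(t(t(n, t(m, s(n, n))), s(n, n))) = 1 + max(3, 1) = 4
depth(s(t(t(n, t(m, s(n, n))), s(n, n)), n)) = 1 + max(4, 0) = 5
depth(s(q, q)) = 1 + max(0, 0) = 1
depth(s(s(q, q), n)) = 1 + max(1, 0) = 2
depth(t(s(q, q), n)) = 1 + max(1, 0) = 2
depth(s(s(s(q, q), n), t(s(q, q), n))) = 1 + max(2, 2) = 3
depth(s(n, s(n, n))) = 1 + max(0, 1) = 2
depth(t(s(s(s(q, q), n), t(s(q, q), n)), s(n, s(n, n)))) = 1 + max(3, 2) = 4
depth(t(q, n)) = 1 + max(0, 0) = 1
depth(t(m, q)) = 1 + max(0, 0) = 1
depth(s(t(q, n), t(m, q))) = 1 + max(1, 1) = 2
depth(t(s(t(q, n), t(m, q)), t(m, q))) = 1 + max(2, 1) = 3
depth(s(q, t(s(t(q, n), t(m, q)), t(m, q)))) = 1 + max(0, 3) = 4
depth(s(t(s(s(s(q, q), n), t(s(q, q), n)), s(n, s(n, n))), s(q, t(s(t(q, n), t(m, q)), t(m, q))))) = 1 + max(4, 4) = 5
depth(s(s(t(t(n, t(m, s(n, n))), s(n, n)), n), s(t(s(s(s(q, q), n), t(s(q, q), n)), s(n, s(n, n))), s(q, t(s(t(q, n), t(m, q)), t(m, q)))))) = 1 + max(5, 5) = 6
depth(s(m, q)) = 1 + max(0, 0) = 1
depth(s(t(q, n), s(m, q))) = 1 + max(1, 1) = 2
depth(s(s(t(q, n), s(m, q)), n)) = 1 + max(2, 0) = 3
depth(t(s(s(t(t(n, t(m, s(n, n))), s(n, n)), n), s(t(s(s(s(q, q), n), t(s(q, q), n)), s(n, s(n, n))), s(q, t(s(t(q, n), t(m, q)), t(m, q))))), s(s(t(q, n), s(m, q)), n))) = 1 + max(6, 3) = 7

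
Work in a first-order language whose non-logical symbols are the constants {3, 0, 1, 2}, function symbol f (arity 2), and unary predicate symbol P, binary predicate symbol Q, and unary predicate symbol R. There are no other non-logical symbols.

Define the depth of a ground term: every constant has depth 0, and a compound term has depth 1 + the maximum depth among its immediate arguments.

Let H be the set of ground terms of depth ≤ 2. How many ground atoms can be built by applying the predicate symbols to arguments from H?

164024

First count ground terms of depth ≤ 2.
Write N_k for the number of ground terms of depth ≤ k. A term of depth ≤ k is either a constant or a function symbol applied to arguments of depth ≤ k−1, so N_k = 4 + N_{k-1}^2.
N_0 = 4
N_1 = 4 + 4^2 = 20
N_2 = 4 + 20^2 = 404
So |H| = 404.
A ground atom is a predicate applied to a tuple of terms from H, so the count is the sum over predicates of |H|^arity:
  P: 404;  Q: 404^2 = 163216;  R: 404
Total ground atoms: 404 + 163216 + 404 = 164024.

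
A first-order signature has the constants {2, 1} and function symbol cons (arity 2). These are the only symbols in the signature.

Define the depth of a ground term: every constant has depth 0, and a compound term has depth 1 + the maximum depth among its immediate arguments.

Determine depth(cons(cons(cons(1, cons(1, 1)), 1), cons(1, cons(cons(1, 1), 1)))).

depth(cons(1, 1)) = 1 + max(0, 0) = 1
depth(cons(1, cons(1, 1))) = 1 + max(0, 1) = 2
depth(cons(cons(1, cons(1, 1)), 1)) = 1 + max(2, 0) = 3
depth(cons(cons(1, 1), 1)) = 1 + max(1, 0) = 2
depth(cons(1, cons(cons(1, 1), 1))) = 1 + max(0, 2) = 3
depth(cons(cons(cons(1, cons(1, 1)), 1), cons(1, cons(cons(1, 1), 1)))) = 1 + max(3, 3) = 4

4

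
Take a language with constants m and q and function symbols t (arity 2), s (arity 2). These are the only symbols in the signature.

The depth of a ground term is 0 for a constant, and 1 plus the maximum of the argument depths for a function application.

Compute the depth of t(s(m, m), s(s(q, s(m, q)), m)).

4

depth(s(m, m)) = 1 + max(0, 0) = 1
depth(s(m, q)) = 1 + max(0, 0) = 1
depth(s(q, s(m, q))) = 1 + max(0, 1) = 2
depth(s(s(q, s(m, q)), m)) = 1 + max(2, 0) = 3
depth(t(s(m, m), s(s(q, s(m, q)), m))) = 1 + max(1, 3) = 4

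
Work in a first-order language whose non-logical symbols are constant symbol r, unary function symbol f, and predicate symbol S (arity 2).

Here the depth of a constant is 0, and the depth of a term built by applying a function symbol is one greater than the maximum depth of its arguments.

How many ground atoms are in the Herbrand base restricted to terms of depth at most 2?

9

First count ground terms of depth ≤ 2.
Let N_k count ground terms of depth at most k. Each non-constant term of depth ≤ k is some function symbol applied to depth-≤(k−1) arguments, giving N_k = 1 + N_{k-1}.
N_0 = 1
N_1 = 1 + 1 = 2
N_2 = 1 + 2 = 3
Explicitly: r, f(r), f(f(r)).
So |H| = 3.
A ground atom is a predicate applied to a tuple of terms from H, so the count is the sum over predicates of |H|^arity:
  S: 3^2 = 9
Total ground atoms: 9.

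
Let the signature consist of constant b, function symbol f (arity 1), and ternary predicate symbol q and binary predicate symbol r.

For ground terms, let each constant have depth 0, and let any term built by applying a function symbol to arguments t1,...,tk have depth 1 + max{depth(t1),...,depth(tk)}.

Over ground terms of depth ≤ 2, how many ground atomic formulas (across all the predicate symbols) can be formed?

First count ground terms of depth ≤ 2.
Let N_k count ground terms of depth at most k. Each non-constant term of depth ≤ k is some function symbol applied to depth-≤(k−1) arguments, giving N_k = 1 + N_{k-1}.
N_0 = 1
N_1 = 1 + 1 = 2
N_2 = 1 + 2 = 3
Explicitly: b, f(b), f(f(b)).
So |H| = 3.
Each predicate of arity r yields |H|^r ground atoms (one per choice of an r-tuple from H):
  q: 3^3 = 27;  r: 3^2 = 9
Total ground atoms: 27 + 9 = 36.

36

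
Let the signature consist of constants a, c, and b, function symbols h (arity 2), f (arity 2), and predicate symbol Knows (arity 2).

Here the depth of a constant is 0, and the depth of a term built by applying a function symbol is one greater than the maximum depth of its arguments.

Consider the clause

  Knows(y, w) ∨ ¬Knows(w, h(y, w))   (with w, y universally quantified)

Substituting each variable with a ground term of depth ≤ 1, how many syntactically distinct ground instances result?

Ground terms of depth ≤ 1:
  If N_k denotes the number of depth-≤k ground terms, the 3 constants give N_0 = 3, and each function symbol of arity r contributes N_{k-1}^r new terms at level k: N_k = 3 + N_{k-1}^2 + N_{k-1}^2.
  N_0 = 3
  N_1 = 3 + 3^2 + 3^2 = 21
So there are 21 ground terms available for substitution.
The clause has 2 distinct variables (w, y), each appearing in the body. In the free term algebra distinct substitutions yield syntactically distinct ground instances.
Number of ground instances = 21^2 = 441.

441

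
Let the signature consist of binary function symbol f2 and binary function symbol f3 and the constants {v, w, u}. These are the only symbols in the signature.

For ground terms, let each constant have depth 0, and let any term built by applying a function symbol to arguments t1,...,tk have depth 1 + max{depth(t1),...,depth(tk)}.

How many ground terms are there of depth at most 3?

1566453

Let N_k count ground terms of depth at most k. Each non-constant term of depth ≤ k is some function symbol applied to depth-≤(k−1) arguments, giving N_k = 3 + N_{k-1}^2 + N_{k-1}^2.
N_0 = 3
N_1 = 3 + 3^2 + 3^2 = 21
N_2 = 3 + 21^2 + 21^2 = 885
N_3 = 3 + 885^2 + 885^2 = 1566453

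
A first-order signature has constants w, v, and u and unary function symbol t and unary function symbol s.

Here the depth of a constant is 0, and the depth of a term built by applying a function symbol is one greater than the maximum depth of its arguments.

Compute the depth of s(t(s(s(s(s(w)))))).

depth(s(w)) = 1 + depth(w) = 1 + 0 = 1
depth(s(s(w))) = 1 + depth(s(w)) = 1 + 1 = 2
depth(s(s(s(w)))) = 1 + depth(s(s(w))) = 1 + 2 = 3
depth(s(s(s(s(w))))) = 1 + depth(s(s(s(w)))) = 1 + 3 = 4
depth(t(s(s(s(s(w)))))) = 1 + depth(s(s(s(s(w))))) = 1 + 4 = 5
depth(s(t(s(s(s(s(w))))))) = 1 + depth(t(s(s(s(s(w)))))) = 1 + 5 = 6

6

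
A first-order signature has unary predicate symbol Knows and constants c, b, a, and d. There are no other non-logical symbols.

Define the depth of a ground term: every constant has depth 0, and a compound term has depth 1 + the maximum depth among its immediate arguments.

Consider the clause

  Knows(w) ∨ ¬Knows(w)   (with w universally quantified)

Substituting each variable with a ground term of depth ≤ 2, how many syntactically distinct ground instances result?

4

Ground terms of depth ≤ 2:
  With no function symbols every ground term is a constant, so there are exactly 4 ground terms at every depth bound.
  N_0 = 4
  N_1 = 4
  N_2 = 4
So there are 4 ground terms available for substitution.
The variable w ranges independently over the available ground terms, and distinct assignments produce distinct instances.
Number of ground instances = 4.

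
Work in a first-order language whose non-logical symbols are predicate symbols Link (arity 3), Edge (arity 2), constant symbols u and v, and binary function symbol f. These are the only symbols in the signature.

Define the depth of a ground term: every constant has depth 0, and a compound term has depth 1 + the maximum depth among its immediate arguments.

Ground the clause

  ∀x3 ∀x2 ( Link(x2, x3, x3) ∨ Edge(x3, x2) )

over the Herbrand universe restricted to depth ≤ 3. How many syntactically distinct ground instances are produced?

2090916

Ground terms of depth ≤ 3:
  Write N_k for the number of ground terms of depth ≤ k. A term of depth ≤ k is either a constant or a function symbol applied to arguments of depth ≤ k−1, so N_k = 2 + N_{k-1}^2.
  N_0 = 2
  N_1 = 2 + 2^2 = 6
  N_2 = 2 + 6^2 = 38
  N_3 = 2 + 38^2 = 1446
So there are 1446 ground terms available for substitution.
The body mentions every one of the 2 quantified variables; since ground terms form a free algebra, no two substitutions collapse to the same formula.
Number of ground instances = 1446^2 = 2090916.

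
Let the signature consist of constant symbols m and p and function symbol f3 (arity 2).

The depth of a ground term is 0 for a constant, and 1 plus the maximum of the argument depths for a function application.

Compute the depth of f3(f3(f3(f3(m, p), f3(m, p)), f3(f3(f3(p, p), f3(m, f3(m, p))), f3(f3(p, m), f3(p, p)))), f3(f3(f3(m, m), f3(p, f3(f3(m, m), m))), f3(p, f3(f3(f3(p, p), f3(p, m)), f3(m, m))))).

6

depth(f3(m, p)) = 1 + max(0, 0) = 1
depth(f3(f3(m, p), f3(m, p))) = 1 + max(1, 1) = 2
depth(f3(p, p)) = 1 + max(0, 0) = 1
depth(f3(m, f3(m, p))) = 1 + max(0, 1) = 2
depth(f3(f3(p, p), f3(m, f3(m, p)))) = 1 + max(1, 2) = 3
depth(f3(p, m)) = 1 + max(0, 0) = 1
depth(f3(f3(p, m), f3(p, p))) = 1 + max(1, 1) = 2
depth(f3(f3(f3(p, p), f3(m, f3(m, p))), f3(f3(p, m), f3(p, p)))) = 1 + max(3, 2) = 4
depth(f3(f3(f3(m, p), f3(m, p)), f3(f3(f3(p, p), f3(m, f3(m, p))), f3(f3(p, m), f3(p, p))))) = 1 + max(2, 4) = 5
depth(f3(m, m)) = 1 + max(0, 0) = 1
depth(f3(f3(m, m), m)) = 1 + max(1, 0) = 2
depth(f3(p, f3(f3(m, m), m))) = 1 + max(0, 2) = 3
depth(f3(f3(m, m), f3(p, f3(f3(m, m), m)))) = 1 + max(1, 3) = 4
depth(f3(f3(p, p), f3(p, m))) = 1 + max(1, 1) = 2
depth(f3(f3(f3(p, p), f3(p, m)), f3(m, m))) = 1 + max(2, 1) = 3
depth(f3(p, f3(f3(f3(p, p), f3(p, m)), f3(m, m)))) = 1 + max(0, 3) = 4
depth(f3(f3(f3(m, m), f3(p, f3(f3(m, m), m))), f3(p, f3(f3(f3(p, p), f3(p, m)), f3(m, m))))) = 1 + max(4, 4) = 5
depth(f3(f3(f3(f3(m, p), f3(m, p)), f3(f3(f3(p, p), f3(m, f3(m, p))), f3(f3(p, m), f3(p, p)))), f3(f3(f3(m, m), f3(p, f3(f3(m, m), m))), f3(p, f3(f3(f3(p, p), f3(p, m)), f3(m, m)))))) = 1 + max(5, 5) = 6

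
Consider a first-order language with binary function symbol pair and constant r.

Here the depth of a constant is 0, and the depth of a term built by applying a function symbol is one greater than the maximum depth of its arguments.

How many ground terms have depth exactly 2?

3

Let N_k = |{terms of depth ≤ k}|. Then N_0 = 1 and N_k = 1 + N_{k-1}^2 for k ≥ 1 (one summand per function symbol, arity giving the exponent).
N_0 = 1
N_1 = 1 + 1^2 = 2
N_2 = 1 + 2^2 = 5
Terms of depth exactly 2: N_2 − N_1 = 5 − 2 = 3.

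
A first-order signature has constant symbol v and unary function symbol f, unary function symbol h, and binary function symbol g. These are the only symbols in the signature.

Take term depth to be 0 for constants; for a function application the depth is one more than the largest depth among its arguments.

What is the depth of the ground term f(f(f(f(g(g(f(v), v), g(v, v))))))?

7

depth(f(v)) = 1 + depth(v) = 1 + 0 = 1
depth(g(f(v), v)) = 1 + max(1, 0) = 2
depth(g(v, v)) = 1 + max(0, 0) = 1
depth(g(g(f(v), v), g(v, v))) = 1 + max(2, 1) = 3
depth(f(g(g(f(v), v), g(v, v)))) = 1 + depth(g(g(f(v), v), g(v, v))) = 1 + 3 = 4
depth(f(f(g(g(f(v), v), g(v, v))))) = 1 + depth(f(g(g(f(v), v), g(v, v)))) = 1 + 4 = 5
depth(f(f(f(g(g(f(v), v), g(v, v)))))) = 1 + depth(f(f(g(g(f(v), v), g(v, v))))) = 1 + 5 = 6
depth(f(f(f(f(g(g(f(v), v), g(v, v))))))) = 1 + depth(f(f(f(g(g(f(v), v), g(v, v)))))) = 1 + 6 = 7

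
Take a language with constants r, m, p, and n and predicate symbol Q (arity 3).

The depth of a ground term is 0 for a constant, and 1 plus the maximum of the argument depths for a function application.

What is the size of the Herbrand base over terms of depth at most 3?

64

First count ground terms of depth ≤ 3.
With no function symbols every ground term is a constant, so there are exactly 4 ground terms at every depth bound.
N_0 = 4
N_1 = 4
N_2 = 4
N_3 = 4
So |H| = 4.
A ground atom is a predicate applied to a tuple of terms from H, so the count is the sum over predicates of |H|^arity:
  Q: 4^3 = 64
Total ground atoms: 64.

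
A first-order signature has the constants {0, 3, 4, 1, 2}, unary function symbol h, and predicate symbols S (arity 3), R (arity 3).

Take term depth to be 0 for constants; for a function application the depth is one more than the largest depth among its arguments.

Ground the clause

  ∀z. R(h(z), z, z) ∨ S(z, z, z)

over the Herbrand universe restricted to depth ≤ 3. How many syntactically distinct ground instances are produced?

20

Ground terms of depth ≤ 3:
  Let N_k count ground terms of depth at most k. Each non-constant term of depth ≤ k is some function symbol applied to depth-≤(k−1) arguments, giving N_k = 5 + N_{k-1}.
  N_0 = 5
  N_1 = 5 + 5 = 10
  N_2 = 5 + 10 = 15
  N_3 = 5 + 15 = 20
So there are 20 ground terms available for substitution.
The clause has 1 distinct variable (z), which appears in the body. In the free term algebra distinct substitutions yield syntactically distinct ground instances.
Number of ground instances = 20.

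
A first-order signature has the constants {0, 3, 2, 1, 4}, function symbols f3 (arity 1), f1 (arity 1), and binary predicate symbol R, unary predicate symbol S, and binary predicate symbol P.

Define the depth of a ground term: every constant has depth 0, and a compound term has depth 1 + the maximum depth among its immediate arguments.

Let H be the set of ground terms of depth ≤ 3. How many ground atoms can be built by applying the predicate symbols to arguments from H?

11325

First count ground terms of depth ≤ 3.
Write N_k for the number of ground terms of depth ≤ k. A term of depth ≤ k is either a constant or a function symbol applied to arguments of depth ≤ k−1, so N_k = 5 + N_{k-1} + N_{k-1}.
N_0 = 5
N_1 = 5 + 5 + 5 = 15
N_2 = 5 + 15 + 15 = 35
N_3 = 5 + 35 + 35 = 75
So |H| = 75.
Each predicate of arity r yields |H|^r ground atoms (one per choice of an r-tuple from H):
  R: 75^2 = 5625;  S: 75;  P: 75^2 = 5625
Total ground atoms: 5625 + 75 + 5625 = 11325.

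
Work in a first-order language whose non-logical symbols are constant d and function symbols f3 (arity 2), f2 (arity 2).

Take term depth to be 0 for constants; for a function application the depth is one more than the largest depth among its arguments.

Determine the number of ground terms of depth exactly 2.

16

If N_k denotes the number of depth-≤k ground terms, the 1 constant gives N_0 = 1, and each function symbol of arity r contributes N_{k-1}^r new terms at level k: N_k = 1 + N_{k-1}^2 + N_{k-1}^2.
N_0 = 1
N_1 = 1 + 1^2 + 1^2 = 3
N_2 = 1 + 3^2 + 3^2 = 19
Terms of depth exactly 2: N_2 − N_1 = 19 − 3 = 16.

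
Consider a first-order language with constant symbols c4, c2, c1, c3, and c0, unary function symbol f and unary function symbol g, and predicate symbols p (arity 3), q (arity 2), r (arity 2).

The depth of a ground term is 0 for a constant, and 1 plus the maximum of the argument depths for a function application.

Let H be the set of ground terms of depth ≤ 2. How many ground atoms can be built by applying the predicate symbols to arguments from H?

First count ground terms of depth ≤ 2.
Let N_k = |{terms of depth ≤ k}|. Then N_0 = 5 and N_k = 5 + N_{k-1} + N_{k-1} for k ≥ 1 (one summand per function symbol, arity giving the exponent).
N_0 = 5
N_1 = 5 + 5 + 5 = 15
N_2 = 5 + 15 + 15 = 35
So |H| = 35.
For each predicate symbol, the number of ground atoms is |H| raised to its arity; summing:
  p: 35^3 = 42875;  q: 35^2 = 1225;  r: 35^2 = 1225
Total ground atoms: 42875 + 1225 + 1225 = 45325.

45325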